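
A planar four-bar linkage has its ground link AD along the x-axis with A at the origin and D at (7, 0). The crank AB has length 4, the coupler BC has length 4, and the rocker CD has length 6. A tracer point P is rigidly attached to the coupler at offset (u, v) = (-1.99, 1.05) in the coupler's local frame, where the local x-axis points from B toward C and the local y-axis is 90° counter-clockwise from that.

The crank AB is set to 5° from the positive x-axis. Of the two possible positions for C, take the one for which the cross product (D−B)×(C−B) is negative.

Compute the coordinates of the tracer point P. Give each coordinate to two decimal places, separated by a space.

A=(0,0), D=(7.00,0)
B = A + 4.00·(cos5°, sin5°) = (3.9848, 0.3486)
|BD| = 3.0353
circle(B,4.00) ∩ circle(D,6.00): a=-1.7769, h=3.5837
  candidates: C₊=(2.6312,4.1127) cross=10.878; C₋=(1.8080,-3.0072) cross=-10.878
  mode - wants cross < 0 → take C=(1.8080,-3.0072) (cross=-10.878)
ex = (C−B)/|BC| = (-0.5442,-0.8390); ey = (0.8390,-0.5442)
P = B + -1.99·ex + 1.05·ey = (5.9486,1.4468)

5.95 1.45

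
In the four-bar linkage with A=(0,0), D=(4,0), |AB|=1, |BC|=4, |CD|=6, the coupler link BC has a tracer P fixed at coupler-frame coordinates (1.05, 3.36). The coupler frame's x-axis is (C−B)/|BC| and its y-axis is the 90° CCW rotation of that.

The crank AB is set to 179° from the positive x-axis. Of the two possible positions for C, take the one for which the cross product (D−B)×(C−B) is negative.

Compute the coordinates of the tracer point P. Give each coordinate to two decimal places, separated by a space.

A=(0,0), D=(4.00,0)
B = A + 1.00·(cos179°, sin179°) = (-0.9998, 0.0175)
|BD| = 4.9999
circle(B,4.00) ∩ circle(D,6.00): a=0.4999, h=3.9686
  candidates: C₊=(-0.4861,3.9843) cross=19.843; C₋=(-0.5138,-3.9529) cross=-19.843
  mode - wants cross < 0 → take C=(-0.5138,-3.9529) (cross=-19.843)
ex = (C−B)/|BC| = (0.1215,-0.9926); ey = (0.9926,0.1215)
P = B + 1.05·ex + 3.36·ey = (2.4628,-0.6165)

2.46 -0.62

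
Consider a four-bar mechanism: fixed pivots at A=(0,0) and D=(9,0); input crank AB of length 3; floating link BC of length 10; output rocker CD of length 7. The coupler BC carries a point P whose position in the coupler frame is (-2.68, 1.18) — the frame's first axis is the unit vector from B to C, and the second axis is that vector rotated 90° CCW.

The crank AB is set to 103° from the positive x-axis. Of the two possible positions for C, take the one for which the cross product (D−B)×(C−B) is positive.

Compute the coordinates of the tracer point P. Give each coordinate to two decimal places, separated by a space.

-3.60 2.91

A=(0,0), D=(9.00,0)
B = A + 3.00·(cos103°, sin103°) = (-0.6749, 2.9231)
|BD| = 10.1068
circle(B,10.00) ∩ circle(D,7.00): a=7.5765, h=6.5267
  candidates: C₊=(8.4655,6.9796) cross=65.964; C₋=(4.6901,-5.5159) cross=-65.964
  mode + wants cross > 0 → take C=(8.4655,6.9796) (cross=65.964)
ex = (C−B)/|BC| = (0.9140,0.4056); ey = (-0.4056,0.9140)
P = B + -2.68·ex + 1.18·ey = (-3.6031,2.9145)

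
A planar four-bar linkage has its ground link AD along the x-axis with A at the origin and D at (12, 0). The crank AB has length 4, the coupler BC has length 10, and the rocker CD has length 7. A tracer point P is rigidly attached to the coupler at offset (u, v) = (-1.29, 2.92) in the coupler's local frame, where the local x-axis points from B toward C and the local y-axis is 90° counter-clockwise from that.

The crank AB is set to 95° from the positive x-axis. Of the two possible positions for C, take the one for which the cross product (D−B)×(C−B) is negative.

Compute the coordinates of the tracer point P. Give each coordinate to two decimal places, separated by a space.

1.07 6.85

A=(0,0), D=(12.00,0)
B = A + 4.00·(cos95°, sin95°) = (-0.3486, 3.9848)
|BD| = 12.9756
circle(B,10.00) ∩ circle(D,7.00): a=8.4530, h=5.3429
  candidates: C₊=(9.3367,6.4736) cross=69.327; C₋=(6.0552,-3.6958) cross=-69.327
  mode - wants cross < 0 → take C=(6.0552,-3.6958) (cross=-69.327)
ex = (C−B)/|BC| = (0.6404,-0.7681); ey = (0.7681,0.6404)
P = B + -1.29·ex + 2.92·ey = (1.0680,6.8455)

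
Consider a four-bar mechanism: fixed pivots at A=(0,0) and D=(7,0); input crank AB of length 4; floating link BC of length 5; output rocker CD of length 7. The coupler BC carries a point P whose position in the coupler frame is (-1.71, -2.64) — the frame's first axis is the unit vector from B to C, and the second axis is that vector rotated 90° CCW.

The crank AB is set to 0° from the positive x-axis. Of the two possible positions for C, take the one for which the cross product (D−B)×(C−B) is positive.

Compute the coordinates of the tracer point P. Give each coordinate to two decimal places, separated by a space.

7.14 -0.16

A=(0,0), D=(7.00,0)
B = A + 4.00·(cos0°, sin0°) = (4.0000, 0.0000)
|BD| = 3.0000
circle(B,5.00) ∩ circle(D,7.00): a=-2.5000, h=4.3301
  candidates: C₊=(1.5000,4.3301) cross=12.990; C₋=(1.5000,-4.3301) cross=-12.990
  mode + wants cross > 0 → take C=(1.5000,4.3301) (cross=12.990)
ex = (C−B)/|BC| = (-0.5000,0.8660); ey = (-0.8660,-0.5000)
P = B + -1.71·ex + -2.64·ey = (7.1413,-0.1609)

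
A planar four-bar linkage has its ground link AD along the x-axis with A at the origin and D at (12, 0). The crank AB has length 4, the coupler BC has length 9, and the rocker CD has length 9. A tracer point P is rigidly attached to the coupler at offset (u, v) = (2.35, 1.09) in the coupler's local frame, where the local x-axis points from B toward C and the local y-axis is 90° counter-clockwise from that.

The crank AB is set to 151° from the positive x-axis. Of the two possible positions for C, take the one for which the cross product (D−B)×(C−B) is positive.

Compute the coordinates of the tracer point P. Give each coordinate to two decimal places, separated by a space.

-1.75 3.85

A=(0,0), D=(12.00,0)
B = A + 4.00·(cos151°, sin151°) = (-3.4985, 1.9392)
|BD| = 15.6193
circle(B,9.00) ∩ circle(D,9.00): a=7.8097, h=4.4732
  candidates: C₊=(4.8061,5.4082) cross=69.868; C₋=(3.6954,-3.4689) cross=-69.868
  mode + wants cross > 0 → take C=(4.8061,5.4082) (cross=69.868)
ex = (C−B)/|BC| = (0.9227,0.3854); ey = (-0.3854,0.9227)
P = B + 2.35·ex + 1.09·ey = (-1.7502,3.8508)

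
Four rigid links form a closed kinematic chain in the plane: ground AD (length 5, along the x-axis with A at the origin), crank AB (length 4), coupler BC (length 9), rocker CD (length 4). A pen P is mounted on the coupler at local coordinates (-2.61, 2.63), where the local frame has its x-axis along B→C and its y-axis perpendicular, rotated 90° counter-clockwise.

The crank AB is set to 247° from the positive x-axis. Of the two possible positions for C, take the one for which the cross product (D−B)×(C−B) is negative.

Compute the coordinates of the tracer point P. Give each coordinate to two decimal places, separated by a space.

-4.31 -1.20

A=(0,0), D=(5.00,0)
B = A + 4.00·(cos247°, sin247°) = (-1.5629, -3.6820)
|BD| = 7.5252
circle(B,9.00) ∩ circle(D,4.00): a=8.0814, h=3.9611
  candidates: C₊=(3.5469,3.7267) cross=29.809; C₋=(7.4232,-3.1825) cross=-29.809
  mode - wants cross < 0 → take C=(7.4232,-3.1825) (cross=-29.809)
ex = (C−B)/|BC| = (0.9985,0.0555); ey = (-0.0555,0.9985)
P = B + -2.61·ex + 2.63·ey = (-4.3149,-1.2009)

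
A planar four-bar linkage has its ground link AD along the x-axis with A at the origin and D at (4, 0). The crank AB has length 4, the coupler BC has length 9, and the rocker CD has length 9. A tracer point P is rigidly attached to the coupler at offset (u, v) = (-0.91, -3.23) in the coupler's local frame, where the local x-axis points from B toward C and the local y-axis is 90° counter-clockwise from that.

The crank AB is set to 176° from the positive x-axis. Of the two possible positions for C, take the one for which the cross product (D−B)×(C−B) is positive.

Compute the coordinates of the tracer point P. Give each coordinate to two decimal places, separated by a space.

A=(0,0), D=(4.00,0)
B = A + 4.00·(cos176°, sin176°) = (-3.9903, 0.2790)
|BD| = 7.9951
circle(B,9.00) ∩ circle(D,9.00): a=3.9976, h=8.0635
  candidates: C₊=(0.2863,8.1981) cross=64.468; C₋=(-0.2765,-7.9190) cross=-64.468
  mode + wants cross > 0 → take C=(0.2863,8.1981) (cross=64.468)
ex = (C−B)/|BC| = (0.4752,0.8799); ey = (-0.8799,0.4752)
P = B + -0.91·ex + -3.23·ey = (-1.5806,-2.0565)

-1.58 -2.06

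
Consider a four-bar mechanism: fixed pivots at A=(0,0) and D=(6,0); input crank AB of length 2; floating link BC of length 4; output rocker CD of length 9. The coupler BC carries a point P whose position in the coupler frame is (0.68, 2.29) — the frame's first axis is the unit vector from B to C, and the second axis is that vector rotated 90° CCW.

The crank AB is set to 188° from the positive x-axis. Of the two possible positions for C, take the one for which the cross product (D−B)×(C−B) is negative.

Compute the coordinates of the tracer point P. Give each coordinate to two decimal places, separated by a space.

A=(0,0), D=(6.00,0)
B = A + 2.00·(cos188°, sin188°) = (-1.9805, -0.2783)
|BD| = 7.9854
circle(B,4.00) ∩ circle(D,9.00): a=-0.0772, h=3.9993
  candidates: C₊=(-2.1971,3.7158) cross=31.936; C₋=(-1.9183,-4.2779) cross=-31.936
  mode - wants cross < 0 → take C=(-1.9183,-4.2779) (cross=-31.936)
ex = (C−B)/|BC| = (0.0156,-0.9999); ey = (0.9999,0.0156)
P = B + 0.68·ex + 2.29·ey = (0.3198,-0.9226)

0.32 -0.92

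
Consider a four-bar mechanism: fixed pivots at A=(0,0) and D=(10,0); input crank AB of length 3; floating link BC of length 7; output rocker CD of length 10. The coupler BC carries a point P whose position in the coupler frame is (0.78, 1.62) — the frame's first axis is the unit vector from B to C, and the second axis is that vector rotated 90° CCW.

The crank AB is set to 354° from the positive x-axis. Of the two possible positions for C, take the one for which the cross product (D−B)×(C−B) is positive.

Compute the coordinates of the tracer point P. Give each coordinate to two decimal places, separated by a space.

A=(0,0), D=(10.00,0)
B = A + 3.00·(cos354°, sin354°) = (2.9836, -0.3136)
|BD| = 7.0234
circle(B,7.00) ∩ circle(D,10.00): a=-0.1190, h=6.9990
  candidates: C₊=(2.5522,6.6731) cross=49.157; C₋=(3.1772,-7.3109) cross=-49.157
  mode + wants cross > 0 → take C=(2.5522,6.6731) (cross=49.157)
ex = (C−B)/|BC| = (-0.0616,0.9981); ey = (-0.9981,-0.0616)
P = B + 0.78·ex + 1.62·ey = (1.3186,0.3651)

1.32 0.37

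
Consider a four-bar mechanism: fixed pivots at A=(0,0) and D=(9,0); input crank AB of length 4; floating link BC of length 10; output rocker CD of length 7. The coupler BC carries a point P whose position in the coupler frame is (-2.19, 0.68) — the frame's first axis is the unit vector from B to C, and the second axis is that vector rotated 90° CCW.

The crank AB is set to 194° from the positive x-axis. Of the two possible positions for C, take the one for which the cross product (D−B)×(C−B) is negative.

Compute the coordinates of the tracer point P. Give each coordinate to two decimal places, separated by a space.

-5.49 0.67

A=(0,0), D=(9.00,0)
B = A + 4.00·(cos194°, sin194°) = (-3.8812, -0.9677)
|BD| = 12.9175
circle(B,10.00) ∩ circle(D,7.00): a=8.4328, h=5.3747
  candidates: C₊=(4.1253,5.0237) cross=69.428; C₋=(4.9306,-5.6956) cross=-69.428
  mode - wants cross < 0 → take C=(4.9306,-5.6956) (cross=-69.428)
ex = (C−B)/|BC| = (0.8812,-0.4728); ey = (0.4728,0.8812)
P = B + -2.19·ex + 0.68·ey = (-5.4895,0.6669)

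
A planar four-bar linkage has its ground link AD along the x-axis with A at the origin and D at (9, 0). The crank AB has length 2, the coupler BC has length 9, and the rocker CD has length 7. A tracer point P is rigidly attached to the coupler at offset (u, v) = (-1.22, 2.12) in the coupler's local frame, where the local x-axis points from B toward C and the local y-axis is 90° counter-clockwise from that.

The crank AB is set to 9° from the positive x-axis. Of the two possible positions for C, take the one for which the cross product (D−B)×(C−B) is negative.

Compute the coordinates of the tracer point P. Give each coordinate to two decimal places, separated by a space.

A=(0,0), D=(9.00,0)
B = A + 2.00·(cos9°, sin9°) = (1.9754, 0.3129)
|BD| = 7.0316
circle(B,9.00) ∩ circle(D,7.00): a=5.7912, h=6.8892
  candidates: C₊=(8.0674,6.9376) cross=48.442; C₋=(7.4543,-6.8272) cross=-48.442
  mode - wants cross < 0 → take C=(7.4543,-6.8272) (cross=-48.442)
ex = (C−B)/|BC| = (0.6088,-0.7933); ey = (0.7933,0.6088)
P = B + -1.22·ex + 2.12·ey = (2.9146,2.5713)

2.91 2.57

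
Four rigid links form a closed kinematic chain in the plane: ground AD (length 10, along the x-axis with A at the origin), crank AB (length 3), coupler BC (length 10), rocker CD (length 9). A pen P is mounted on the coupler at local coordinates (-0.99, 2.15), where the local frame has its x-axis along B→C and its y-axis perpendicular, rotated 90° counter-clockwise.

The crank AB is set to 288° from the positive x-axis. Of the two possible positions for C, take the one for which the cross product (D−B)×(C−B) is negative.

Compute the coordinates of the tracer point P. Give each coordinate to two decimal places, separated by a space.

1.45 -0.54

A=(0,0), D=(10.00,0)
B = A + 3.00·(cos288°, sin288°) = (0.9271, -2.8532)
|BD| = 9.5110
circle(B,10.00) ∩ circle(D,9.00): a=5.7543, h=8.1785
  candidates: C₊=(3.9629,6.6749) cross=77.785; C₋=(8.8698,-8.9288) cross=-77.785
  mode - wants cross < 0 → take C=(8.8698,-8.9288) (cross=-77.785)
ex = (C−B)/|BC| = (0.7943,-0.6076); ey = (0.6076,0.7943)
P = B + -0.99·ex + 2.15·ey = (1.4470,-0.5440)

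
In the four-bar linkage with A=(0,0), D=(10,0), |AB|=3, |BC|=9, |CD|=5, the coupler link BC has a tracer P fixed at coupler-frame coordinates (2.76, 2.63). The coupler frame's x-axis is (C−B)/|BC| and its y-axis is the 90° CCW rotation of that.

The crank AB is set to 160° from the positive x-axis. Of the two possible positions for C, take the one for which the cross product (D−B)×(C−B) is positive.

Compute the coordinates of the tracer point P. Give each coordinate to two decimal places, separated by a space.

A=(0,0), D=(10.00,0)
B = A + 3.00·(cos160°, sin160°) = (-2.8191, 1.0261)
|BD| = 12.8601
circle(B,9.00) ∩ circle(D,5.00): a=8.6073, h=2.6295
  candidates: C₊=(5.9706,2.9604) cross=33.815; C₋=(5.5510,-2.2818) cross=-33.815
  mode + wants cross > 0 → take C=(5.9706,2.9604) (cross=33.815)
ex = (C−B)/|BC| = (0.9766,0.2149); ey = (-0.2149,0.9766)
P = B + 2.76·ex + 2.63·ey = (-0.6888,4.1878)

-0.69 4.19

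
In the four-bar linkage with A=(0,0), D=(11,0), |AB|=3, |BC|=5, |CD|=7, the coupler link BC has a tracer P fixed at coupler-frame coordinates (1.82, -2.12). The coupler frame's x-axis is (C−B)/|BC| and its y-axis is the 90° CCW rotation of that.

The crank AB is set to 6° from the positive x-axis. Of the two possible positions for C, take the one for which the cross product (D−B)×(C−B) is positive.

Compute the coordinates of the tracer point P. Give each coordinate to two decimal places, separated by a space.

5.75 0.71

A=(0,0), D=(11.00,0)
B = A + 3.00·(cos6°, sin6°) = (2.9836, 0.3136)
|BD| = 8.0226
circle(B,5.00) ∩ circle(D,7.00): a=2.5155, h=4.3211
  candidates: C₊=(5.6660,4.5331) cross=34.667; C₋=(5.3282,-4.1026) cross=-34.667
  mode + wants cross > 0 → take C=(5.6660,4.5331) (cross=34.667)
ex = (C−B)/|BC| = (0.5365,0.8439); ey = (-0.8439,0.5365)
P = B + 1.82·ex + -2.12·ey = (5.7491,0.7121)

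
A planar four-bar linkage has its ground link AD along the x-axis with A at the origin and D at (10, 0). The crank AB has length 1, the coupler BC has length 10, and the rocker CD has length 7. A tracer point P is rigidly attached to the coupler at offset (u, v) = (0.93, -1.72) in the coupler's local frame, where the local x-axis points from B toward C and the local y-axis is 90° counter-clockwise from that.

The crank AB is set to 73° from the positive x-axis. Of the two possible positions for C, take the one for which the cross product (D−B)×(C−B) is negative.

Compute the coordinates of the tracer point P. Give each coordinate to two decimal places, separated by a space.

-0.33 -0.90

A=(0,0), D=(10.00,0)
B = A + 1.00·(cos73°, sin73°) = (0.2924, 0.9563)
|BD| = 9.7546
circle(B,10.00) ∩ circle(D,7.00): a=7.4915, h=6.6241
  candidates: C₊=(8.3971,6.8140) cross=64.615; C₋=(7.0983,-6.3703) cross=-64.615
  mode - wants cross < 0 → take C=(7.0983,-6.3703) (cross=-64.615)
ex = (C−B)/|BC| = (0.6806,-0.7327); ey = (0.7327,0.6806)
P = B + 0.93·ex + -1.72·ey = (-0.3348,-0.8957)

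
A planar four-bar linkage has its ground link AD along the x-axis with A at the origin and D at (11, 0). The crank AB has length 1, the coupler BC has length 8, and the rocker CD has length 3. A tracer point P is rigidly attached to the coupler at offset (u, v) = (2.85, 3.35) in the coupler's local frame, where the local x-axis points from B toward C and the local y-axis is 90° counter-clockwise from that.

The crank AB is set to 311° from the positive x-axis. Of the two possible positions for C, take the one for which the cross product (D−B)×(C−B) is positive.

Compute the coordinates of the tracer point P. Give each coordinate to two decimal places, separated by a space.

A=(0,0), D=(11.00,0)
B = A + 1.00·(cos311°, sin311°) = (0.6561, -0.7547)
|BD| = 10.3714
circle(B,8.00) ∩ circle(D,3.00): a=7.8372, h=1.6056
  candidates: C₊=(8.3557,1.4169) cross=16.652; C₋=(8.5893,-1.7857) cross=-16.652
  mode + wants cross > 0 → take C=(8.3557,1.4169) (cross=16.652)
ex = (C−B)/|BC| = (0.9625,0.2714); ey = (-0.2714,0.9625)
P = B + 2.85·ex + 3.35·ey = (2.4897,3.2431)

2.49 3.24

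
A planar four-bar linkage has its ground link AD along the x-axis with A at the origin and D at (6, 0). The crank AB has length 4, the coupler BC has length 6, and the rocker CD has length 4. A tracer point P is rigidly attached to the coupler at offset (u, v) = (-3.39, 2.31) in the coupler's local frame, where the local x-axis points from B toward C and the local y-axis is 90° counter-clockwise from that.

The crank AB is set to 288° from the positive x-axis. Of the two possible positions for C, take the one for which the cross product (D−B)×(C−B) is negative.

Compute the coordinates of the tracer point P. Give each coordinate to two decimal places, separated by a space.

A=(0,0), D=(6.00,0)
B = A + 4.00·(cos288°, sin288°) = (1.2361, -3.8042)
|BD| = 6.0965
circle(B,6.00) ∩ circle(D,4.00): a=4.6885, h=3.7440
  candidates: C₊=(2.5635,2.0471) cross=22.825; C₋=(7.2361,-3.8042) cross=-22.825
  mode - wants cross < 0 → take C=(7.2361,-3.8042) (cross=-22.825)
ex = (C−B)/|BC| = (1.0000,0.0000); ey = (-0.0000,1.0000)
P = B + -3.39·ex + 2.31·ey = (-2.1539,-1.4942)

-2.15 -1.49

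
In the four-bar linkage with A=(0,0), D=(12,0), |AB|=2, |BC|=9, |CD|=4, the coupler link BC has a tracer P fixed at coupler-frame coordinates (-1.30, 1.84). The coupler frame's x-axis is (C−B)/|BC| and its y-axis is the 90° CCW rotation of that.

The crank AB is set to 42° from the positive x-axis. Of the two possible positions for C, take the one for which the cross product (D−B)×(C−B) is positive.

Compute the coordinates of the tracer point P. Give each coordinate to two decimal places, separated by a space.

-0.23 2.80

A=(0,0), D=(12.00,0)
B = A + 2.00·(cos42°, sin42°) = (1.4863, 1.3383)
|BD| = 10.5985
circle(B,9.00) ∩ circle(D,4.00): a=8.3657, h=3.3188
  candidates: C₊=(10.2041,3.5742) cross=35.175; C₋=(9.3660,-3.0103) cross=-35.175
  mode + wants cross > 0 → take C=(10.2041,3.5742) (cross=35.175)
ex = (C−B)/|BC| = (0.9686,0.2484); ey = (-0.2484,0.9686)
P = B + -1.30·ex + 1.84·ey = (-0.2301,2.7976)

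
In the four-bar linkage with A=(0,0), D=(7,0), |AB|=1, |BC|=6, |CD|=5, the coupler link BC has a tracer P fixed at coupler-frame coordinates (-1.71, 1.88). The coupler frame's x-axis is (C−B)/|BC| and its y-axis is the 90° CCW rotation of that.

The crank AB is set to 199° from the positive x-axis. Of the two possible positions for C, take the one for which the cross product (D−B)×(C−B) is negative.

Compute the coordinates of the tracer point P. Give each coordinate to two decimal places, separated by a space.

-1.20 2.20

A=(0,0), D=(7.00,0)
B = A + 1.00·(cos199°, sin199°) = (-0.9455, -0.3256)
|BD| = 7.9522
circle(B,6.00) ∩ circle(D,5.00): a=4.6677, h=3.7699
  candidates: C₊=(3.5640,3.6323) cross=29.979; C₋=(3.8726,-3.9012) cross=-29.979
  mode - wants cross < 0 → take C=(3.8726,-3.9012) (cross=-29.979)
ex = (C−B)/|BC| = (0.8030,-0.5959); ey = (0.5959,0.8030)
P = B + -1.71·ex + 1.88·ey = (-1.1983,2.2032)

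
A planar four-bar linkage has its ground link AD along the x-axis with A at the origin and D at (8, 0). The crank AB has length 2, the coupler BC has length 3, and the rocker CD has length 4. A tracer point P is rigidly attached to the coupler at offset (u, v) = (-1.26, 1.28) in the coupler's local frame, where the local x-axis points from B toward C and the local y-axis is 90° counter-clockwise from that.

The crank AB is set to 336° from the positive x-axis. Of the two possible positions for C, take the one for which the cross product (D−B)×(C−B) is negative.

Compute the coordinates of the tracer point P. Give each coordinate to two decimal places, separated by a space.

1.20 0.87

A=(0,0), D=(8.00,0)
B = A + 2.00·(cos336°, sin336°) = (1.8271, -0.8135)
|BD| = 6.2263
circle(B,3.00) ∩ circle(D,4.00): a=2.5510, h=1.5787
  candidates: C₊=(4.1500,1.0850) cross=9.830; C₋=(4.5625,-2.0454) cross=-9.830
  mode - wants cross < 0 → take C=(4.5625,-2.0454) (cross=-9.830)
ex = (C−B)/|BC| = (0.9118,-0.4106); ey = (0.4106,0.9118)
P = B + -1.26·ex + 1.28·ey = (1.2038,0.8710)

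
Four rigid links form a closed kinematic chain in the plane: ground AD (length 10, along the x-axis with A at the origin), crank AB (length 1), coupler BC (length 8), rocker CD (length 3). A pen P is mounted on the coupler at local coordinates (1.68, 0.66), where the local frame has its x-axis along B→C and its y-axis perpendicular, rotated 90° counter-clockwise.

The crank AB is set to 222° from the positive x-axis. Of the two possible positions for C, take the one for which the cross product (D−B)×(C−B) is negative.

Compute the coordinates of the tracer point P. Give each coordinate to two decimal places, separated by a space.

0.98 -0.12

A=(0,0), D=(10.00,0)
B = A + 1.00·(cos222°, sin222°) = (-0.7431, -0.6691)
|BD| = 10.7640
circle(B,8.00) ∩ circle(D,3.00): a=7.9368, h=1.0036
  candidates: C₊=(7.1159,0.8259) cross=10.802; C₋=(7.2407,-1.1774) cross=-10.802
  mode - wants cross < 0 → take C=(7.2407,-1.1774) (cross=-10.802)
ex = (C−B)/|BC| = (0.9980,-0.0635); ey = (0.0635,0.9980)
P = B + 1.68·ex + 0.66·ey = (0.9754,-0.1172)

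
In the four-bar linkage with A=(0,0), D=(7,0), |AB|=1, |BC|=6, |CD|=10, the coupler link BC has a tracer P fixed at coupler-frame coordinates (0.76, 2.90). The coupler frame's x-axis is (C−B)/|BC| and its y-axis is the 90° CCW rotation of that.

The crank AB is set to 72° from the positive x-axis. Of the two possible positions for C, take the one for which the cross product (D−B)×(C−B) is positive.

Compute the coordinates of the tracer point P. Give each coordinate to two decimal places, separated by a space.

-2.65 1.46

A=(0,0), D=(7.00,0)
B = A + 1.00·(cos72°, sin72°) = (0.3090, 0.9511)
|BD| = 6.7582
circle(B,6.00) ∩ circle(D,10.00): a=-1.3558, h=5.8448
  candidates: C₊=(-0.2108,6.9285) cross=39.501; C₋=(-1.8558,-4.6448) cross=-39.501
  mode + wants cross > 0 → take C=(-0.2108,6.9285) (cross=39.501)
ex = (C−B)/|BC| = (-0.0866,0.9962); ey = (-0.9962,-0.0866)
P = B + 0.76·ex + 2.90·ey = (-2.6459,1.4569)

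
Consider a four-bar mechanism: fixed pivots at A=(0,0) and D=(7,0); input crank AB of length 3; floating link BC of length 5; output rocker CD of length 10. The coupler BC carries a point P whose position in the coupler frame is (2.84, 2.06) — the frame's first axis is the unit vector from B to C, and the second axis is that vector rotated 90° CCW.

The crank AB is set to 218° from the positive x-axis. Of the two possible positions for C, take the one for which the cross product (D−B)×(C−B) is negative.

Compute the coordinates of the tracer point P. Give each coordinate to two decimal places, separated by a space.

A=(0,0), D=(7.00,0)
B = A + 3.00·(cos218°, sin218°) = (-2.3640, -1.8470)
|BD| = 9.5444
circle(B,5.00) ∩ circle(D,10.00): a=0.8432, h=4.9284
  candidates: C₊=(-2.4904,3.1514) cross=47.039; C₋=(-0.5830,-6.5190) cross=-47.039
  mode - wants cross < 0 → take C=(-0.5830,-6.5190) (cross=-47.039)
ex = (C−B)/|BC| = (0.3562,-0.9344); ey = (0.9344,0.3562)
P = B + 2.84·ex + 2.06·ey = (0.5725,-3.7669)

0.57 -3.77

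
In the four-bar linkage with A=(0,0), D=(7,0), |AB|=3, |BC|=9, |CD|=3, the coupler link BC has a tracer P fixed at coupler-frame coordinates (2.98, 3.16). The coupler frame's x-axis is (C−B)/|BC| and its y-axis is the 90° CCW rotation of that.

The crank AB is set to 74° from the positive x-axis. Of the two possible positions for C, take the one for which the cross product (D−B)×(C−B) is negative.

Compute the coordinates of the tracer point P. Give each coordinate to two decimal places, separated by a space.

5.14 3.38

A=(0,0), D=(7.00,0)
B = A + 3.00·(cos74°, sin74°) = (0.8269, 2.8838)
|BD| = 6.8135
circle(B,9.00) ∩ circle(D,3.00): a=8.6904, h=2.3403
  candidates: C₊=(9.6911,1.3260) cross=15.946; C₋=(7.7100,-2.9148) cross=-15.946
  mode - wants cross < 0 → take C=(7.7100,-2.9148) (cross=-15.946)
ex = (C−B)/|BC| = (0.7648,-0.6443); ey = (0.6443,0.7648)
P = B + 2.98·ex + 3.16·ey = (5.1419,3.3805)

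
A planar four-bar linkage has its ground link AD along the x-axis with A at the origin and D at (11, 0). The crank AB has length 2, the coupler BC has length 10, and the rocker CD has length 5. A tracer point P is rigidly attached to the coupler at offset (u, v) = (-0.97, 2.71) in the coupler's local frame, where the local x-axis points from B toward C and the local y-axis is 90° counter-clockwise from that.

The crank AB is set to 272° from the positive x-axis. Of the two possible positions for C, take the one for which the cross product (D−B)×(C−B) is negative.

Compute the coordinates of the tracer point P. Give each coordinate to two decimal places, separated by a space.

A=(0,0), D=(11.00,0)
B = A + 2.00·(cos272°, sin272°) = (0.0698, -1.9988)
|BD| = 11.1115
circle(B,10.00) ∩ circle(D,5.00): a=8.9306, h=4.4993
  candidates: C₊=(8.0454,4.0336) cross=49.994; C₋=(9.6641,-4.8182) cross=-49.994
  mode - wants cross < 0 → take C=(9.6641,-4.8182) (cross=-49.994)
ex = (C−B)/|BC| = (0.9594,-0.2819); ey = (0.2819,0.9594)
P = B + -0.97·ex + 2.71·ey = (-0.0968,0.8748)

-0.10 0.87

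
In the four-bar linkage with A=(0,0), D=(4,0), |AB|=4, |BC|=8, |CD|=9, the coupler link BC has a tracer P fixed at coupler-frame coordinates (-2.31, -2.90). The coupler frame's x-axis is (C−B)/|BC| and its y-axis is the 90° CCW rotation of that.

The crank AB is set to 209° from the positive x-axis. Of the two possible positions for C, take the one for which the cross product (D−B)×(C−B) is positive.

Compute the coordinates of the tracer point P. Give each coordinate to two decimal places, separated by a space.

-0.85 -4.53

A=(0,0), D=(4.00,0)
B = A + 4.00·(cos209°, sin209°) = (-3.4985, -1.9392)
|BD| = 7.7452
circle(B,8.00) ∩ circle(D,9.00): a=2.7751, h=7.5032
  candidates: C₊=(-2.6904,6.0198) cross=58.114; C₋=(1.0669,-8.5086) cross=-58.114
  mode + wants cross > 0 → take C=(-2.6904,6.0198) (cross=58.114)
ex = (C−B)/|BC| = (0.1010,0.9949); ey = (-0.9949,0.1010)
P = B + -2.31·ex + -2.90·ey = (-0.8466,-4.5304)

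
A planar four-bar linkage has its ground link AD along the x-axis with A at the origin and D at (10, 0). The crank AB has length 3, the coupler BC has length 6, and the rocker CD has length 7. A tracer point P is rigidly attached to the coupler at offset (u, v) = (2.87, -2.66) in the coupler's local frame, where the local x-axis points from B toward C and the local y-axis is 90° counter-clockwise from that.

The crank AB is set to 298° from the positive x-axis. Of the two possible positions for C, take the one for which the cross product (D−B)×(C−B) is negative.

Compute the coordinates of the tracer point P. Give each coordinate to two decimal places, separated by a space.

2.31 -6.46

A=(0,0), D=(10.00,0)
B = A + 3.00·(cos298°, sin298°) = (1.4084, -2.6488)
|BD| = 8.9906
circle(B,6.00) ∩ circle(D,7.00): a=3.7723, h=4.6658
  candidates: C₊=(3.6387,2.9212) cross=41.948; C₋=(6.3880,-5.9961) cross=-41.948
  mode - wants cross < 0 → take C=(6.3880,-5.9961) (cross=-41.948)
ex = (C−B)/|BC| = (0.8299,-0.5579); ey = (0.5579,0.8299)
P = B + 2.87·ex + -2.66·ey = (2.3063,-6.4575)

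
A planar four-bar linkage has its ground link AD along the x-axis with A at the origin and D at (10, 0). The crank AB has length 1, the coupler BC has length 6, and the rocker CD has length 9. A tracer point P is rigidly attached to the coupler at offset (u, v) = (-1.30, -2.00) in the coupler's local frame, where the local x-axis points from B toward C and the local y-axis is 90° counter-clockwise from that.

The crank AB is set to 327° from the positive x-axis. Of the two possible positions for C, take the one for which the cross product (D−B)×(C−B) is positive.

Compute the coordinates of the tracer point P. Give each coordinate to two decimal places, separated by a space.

2.36 -2.38

A=(0,0), D=(10.00,0)
B = A + 1.00·(cos327°, sin327°) = (0.8387, -0.5446)
|BD| = 9.1775
circle(B,6.00) ∩ circle(D,9.00): a=2.1371, h=5.6065
  candidates: C₊=(2.6393,5.1788) cross=51.454; C₋=(3.3047,-6.0144) cross=-51.454
  mode + wants cross > 0 → take C=(2.6393,5.1788) (cross=51.454)
ex = (C−B)/|BC| = (0.3001,0.9539); ey = (-0.9539,0.3001)
P = B + -1.30·ex + -2.00·ey = (2.3563,-2.3849)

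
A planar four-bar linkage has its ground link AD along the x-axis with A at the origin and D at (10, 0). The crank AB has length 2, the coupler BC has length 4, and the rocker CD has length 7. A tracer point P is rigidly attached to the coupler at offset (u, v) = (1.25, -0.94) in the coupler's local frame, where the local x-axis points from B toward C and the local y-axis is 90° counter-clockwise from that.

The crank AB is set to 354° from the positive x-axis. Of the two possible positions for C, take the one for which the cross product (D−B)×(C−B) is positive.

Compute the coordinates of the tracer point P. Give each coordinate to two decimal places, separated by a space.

A=(0,0), D=(10.00,0)
B = A + 2.00·(cos354°, sin354°) = (1.9890, -0.2091)
|BD| = 8.0137
circle(B,4.00) ∩ circle(D,7.00): a=1.9479, h=3.4937
  candidates: C₊=(3.8451,3.3343) cross=27.997; C₋=(4.0274,-3.6507) cross=-27.997
  mode + wants cross > 0 → take C=(3.8451,3.3343) (cross=27.997)
ex = (C−B)/|BC| = (0.4640,0.8858); ey = (-0.8858,0.4640)
P = B + 1.25·ex + -0.94·ey = (3.4017,0.4621)

3.40 0.46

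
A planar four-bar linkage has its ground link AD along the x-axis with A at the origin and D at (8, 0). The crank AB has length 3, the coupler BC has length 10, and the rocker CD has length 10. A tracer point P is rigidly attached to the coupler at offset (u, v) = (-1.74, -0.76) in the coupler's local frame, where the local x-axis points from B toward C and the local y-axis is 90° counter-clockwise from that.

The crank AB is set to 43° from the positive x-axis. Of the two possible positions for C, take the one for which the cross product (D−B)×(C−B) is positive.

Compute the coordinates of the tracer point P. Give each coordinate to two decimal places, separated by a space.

A=(0,0), D=(8.00,0)
B = A + 3.00·(cos43°, sin43°) = (2.1941, 2.0460)
|BD| = 6.1559
circle(B,10.00) ∩ circle(D,10.00): a=3.0779, h=9.5145
  candidates: C₊=(8.2593,9.9966) cross=58.570; C₋=(1.9347,-7.9506) cross=-58.570
  mode + wants cross > 0 → take C=(8.2593,9.9966) (cross=58.570)
ex = (C−B)/|BC| = (0.6065,0.7951); ey = (-0.7951,0.6065)
P = B + -1.74·ex + -0.76·ey = (1.7430,0.2016)

1.74 0.20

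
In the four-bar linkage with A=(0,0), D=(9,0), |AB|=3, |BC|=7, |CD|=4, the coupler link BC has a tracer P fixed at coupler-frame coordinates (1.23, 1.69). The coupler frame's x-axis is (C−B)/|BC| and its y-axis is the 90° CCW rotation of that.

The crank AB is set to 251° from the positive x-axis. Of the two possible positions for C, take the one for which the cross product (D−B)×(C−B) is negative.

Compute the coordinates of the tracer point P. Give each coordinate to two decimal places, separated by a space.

0.21 -1.12

A=(0,0), D=(9.00,0)
B = A + 3.00·(cos251°, sin251°) = (-0.9767, -2.8366)
|BD| = 10.3721
circle(B,7.00) ∩ circle(D,4.00): a=6.7769, h=1.7533
  candidates: C₊=(5.0623,0.7033) cross=18.186; C₋=(6.0213,-2.6697) cross=-18.186
  mode - wants cross < 0 → take C=(6.0213,-2.6697) (cross=-18.186)
ex = (C−B)/|BC| = (0.9997,0.0238); ey = (-0.0238,0.9997)
P = B + 1.23·ex + 1.69·ey = (0.2127,-1.1177)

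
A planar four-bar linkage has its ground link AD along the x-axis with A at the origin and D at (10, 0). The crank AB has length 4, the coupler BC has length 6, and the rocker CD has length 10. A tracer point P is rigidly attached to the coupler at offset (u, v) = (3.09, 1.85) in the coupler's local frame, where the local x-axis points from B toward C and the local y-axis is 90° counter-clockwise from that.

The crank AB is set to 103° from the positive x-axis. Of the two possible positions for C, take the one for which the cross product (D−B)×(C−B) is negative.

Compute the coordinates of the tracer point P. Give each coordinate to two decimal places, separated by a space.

A=(0,0), D=(10.00,0)
B = A + 4.00·(cos103°, sin103°) = (-0.8998, 3.8975)
|BD| = 11.5757
circle(B,6.00) ∩ circle(D,10.00): a=3.0234, h=5.1826
  candidates: C₊=(3.6920,7.7595) cross=59.992; C₋=(0.2021,-2.0005) cross=-59.992
  mode - wants cross < 0 → take C=(0.2021,-2.0005) (cross=-59.992)
ex = (C−B)/|BC| = (0.1837,-0.9830); ey = (0.9830,0.1837)
P = B + 3.09·ex + 1.85·ey = (1.4862,1.1998)

1.49 1.20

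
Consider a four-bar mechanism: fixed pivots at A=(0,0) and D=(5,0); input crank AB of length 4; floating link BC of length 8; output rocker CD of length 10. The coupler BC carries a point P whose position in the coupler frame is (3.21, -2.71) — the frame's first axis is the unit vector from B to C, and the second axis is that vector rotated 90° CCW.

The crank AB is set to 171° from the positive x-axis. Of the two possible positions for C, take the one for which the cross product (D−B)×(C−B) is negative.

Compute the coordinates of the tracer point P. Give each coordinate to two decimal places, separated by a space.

A=(0,0), D=(5.00,0)
B = A + 4.00·(cos171°, sin171°) = (-3.9508, 0.6257)
|BD| = 8.9726
circle(B,8.00) ∩ circle(D,10.00): a=2.4802, h=7.6058
  candidates: C₊=(-0.9462,8.0401) cross=68.244; C₋=(-2.0070,-7.1345) cross=-68.244
  mode - wants cross < 0 → take C=(-2.0070,-7.1345) (cross=-68.244)
ex = (C−B)/|BC| = (0.2430,-0.9700); ey = (0.9700,0.2430)
P = B + 3.21·ex + -2.71·ey = (-5.7996,-3.1465)

-5.80 -3.15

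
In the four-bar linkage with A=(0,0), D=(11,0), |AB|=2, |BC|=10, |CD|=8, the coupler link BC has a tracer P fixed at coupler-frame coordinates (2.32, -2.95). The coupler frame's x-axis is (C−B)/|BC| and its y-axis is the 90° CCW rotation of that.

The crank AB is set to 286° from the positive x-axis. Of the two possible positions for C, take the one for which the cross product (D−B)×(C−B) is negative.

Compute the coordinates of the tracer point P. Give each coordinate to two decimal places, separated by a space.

0.75 -5.67

A=(0,0), D=(11.00,0)
B = A + 2.00·(cos286°, sin286°) = (0.5513, -1.9225)
|BD| = 10.6241
circle(B,10.00) ∩ circle(D,8.00): a=7.0063, h=7.1352
  candidates: C₊=(6.1507,6.3628) cross=75.806; C₋=(8.7331,-7.6721) cross=-75.806
  mode - wants cross < 0 → take C=(8.7331,-7.6721) (cross=-75.806)
ex = (C−B)/|BC| = (0.8182,-0.5750); ey = (0.5750,0.8182)
P = B + 2.32·ex + -2.95·ey = (0.7533,-5.6701)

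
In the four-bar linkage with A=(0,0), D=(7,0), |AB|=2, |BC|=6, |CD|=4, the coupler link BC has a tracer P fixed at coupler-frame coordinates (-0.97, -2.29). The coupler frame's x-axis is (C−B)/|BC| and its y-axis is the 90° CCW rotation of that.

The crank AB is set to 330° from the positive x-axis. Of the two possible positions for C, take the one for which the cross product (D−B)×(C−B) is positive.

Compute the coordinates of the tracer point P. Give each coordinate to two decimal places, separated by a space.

A=(0,0), D=(7.00,0)
B = A + 2.00·(cos330°, sin330°) = (1.7321, -1.0000)
|BD| = 5.3620
circle(B,6.00) ∩ circle(D,4.00): a=4.5460, h=3.9159
  candidates: C₊=(5.4680,3.6950) cross=20.997; C₋=(6.9286,-3.9994) cross=-20.997
  mode + wants cross > 0 → take C=(5.4680,3.6950) (cross=20.997)
ex = (C−B)/|BC| = (0.6227,0.7825); ey = (-0.7825,0.6227)
P = B + -0.97·ex + -2.29·ey = (2.9200,-3.1849)

2.92 -3.18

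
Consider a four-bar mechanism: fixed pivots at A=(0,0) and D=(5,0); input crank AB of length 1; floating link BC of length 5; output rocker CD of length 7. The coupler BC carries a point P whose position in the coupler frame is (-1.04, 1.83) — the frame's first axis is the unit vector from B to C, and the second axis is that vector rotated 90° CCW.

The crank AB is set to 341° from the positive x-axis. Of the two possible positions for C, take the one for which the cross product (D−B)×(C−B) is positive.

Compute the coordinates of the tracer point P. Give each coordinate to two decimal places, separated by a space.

-0.55 -1.81

A=(0,0), D=(5.00,0)
B = A + 1.00·(cos341°, sin341°) = (0.9455, -0.3256)
|BD| = 4.0675
circle(B,5.00) ∩ circle(D,7.00): a=-0.9164, h=4.9153
  candidates: C₊=(-0.3614,4.5006) cross=19.993; C₋=(0.4255,-5.2984) cross=-19.993
  mode + wants cross > 0 → take C=(-0.3614,4.5006) (cross=19.993)
ex = (C−B)/|BC| = (-0.2614,0.9652); ey = (-0.9652,-0.2614)
P = B + -1.04·ex + 1.83·ey = (-0.5490,-1.8077)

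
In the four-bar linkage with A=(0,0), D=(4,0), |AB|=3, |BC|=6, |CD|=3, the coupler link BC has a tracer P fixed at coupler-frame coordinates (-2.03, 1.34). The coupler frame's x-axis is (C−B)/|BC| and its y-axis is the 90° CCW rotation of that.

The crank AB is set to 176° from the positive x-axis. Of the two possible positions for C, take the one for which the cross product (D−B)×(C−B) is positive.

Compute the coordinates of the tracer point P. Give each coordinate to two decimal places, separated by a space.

-5.39 0.63

A=(0,0), D=(4.00,0)
B = A + 3.00·(cos176°, sin176°) = (-2.9927, 0.2093)
|BD| = 6.9958
circle(B,6.00) ∩ circle(D,3.00): a=5.4276, h=2.5575
  candidates: C₊=(2.5090,2.6033) cross=17.892; C₋=(2.3560,-2.5094) cross=-17.892
  mode + wants cross > 0 → take C=(2.5090,2.6033) (cross=17.892)
ex = (C−B)/|BC| = (0.9170,0.3990); ey = (-0.3990,0.9170)
P = B + -2.03·ex + 1.34·ey = (-5.3888,0.6280)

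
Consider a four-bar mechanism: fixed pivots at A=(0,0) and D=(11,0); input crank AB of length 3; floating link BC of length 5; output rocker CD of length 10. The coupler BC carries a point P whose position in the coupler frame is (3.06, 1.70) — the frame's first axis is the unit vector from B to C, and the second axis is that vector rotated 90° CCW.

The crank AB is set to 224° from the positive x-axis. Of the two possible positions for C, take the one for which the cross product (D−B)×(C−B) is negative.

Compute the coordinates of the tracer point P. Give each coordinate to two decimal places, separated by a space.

A=(0,0), D=(11.00,0)
B = A + 3.00·(cos224°, sin224°) = (-2.1580, -2.0840)
|BD| = 13.3220
circle(B,5.00) ∩ circle(D,10.00): a=3.8461, h=3.1949
  candidates: C₊=(1.1410,1.6732) cross=42.562; C₋=(2.1405,-4.6379) cross=-42.562
  mode - wants cross < 0 → take C=(2.1405,-4.6379) (cross=-42.562)
ex = (C−B)/|BC| = (0.8597,-0.5108); ey = (0.5108,0.8597)
P = B + 3.06·ex + 1.70·ey = (1.3410,-2.1855)

1.34 -2.19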